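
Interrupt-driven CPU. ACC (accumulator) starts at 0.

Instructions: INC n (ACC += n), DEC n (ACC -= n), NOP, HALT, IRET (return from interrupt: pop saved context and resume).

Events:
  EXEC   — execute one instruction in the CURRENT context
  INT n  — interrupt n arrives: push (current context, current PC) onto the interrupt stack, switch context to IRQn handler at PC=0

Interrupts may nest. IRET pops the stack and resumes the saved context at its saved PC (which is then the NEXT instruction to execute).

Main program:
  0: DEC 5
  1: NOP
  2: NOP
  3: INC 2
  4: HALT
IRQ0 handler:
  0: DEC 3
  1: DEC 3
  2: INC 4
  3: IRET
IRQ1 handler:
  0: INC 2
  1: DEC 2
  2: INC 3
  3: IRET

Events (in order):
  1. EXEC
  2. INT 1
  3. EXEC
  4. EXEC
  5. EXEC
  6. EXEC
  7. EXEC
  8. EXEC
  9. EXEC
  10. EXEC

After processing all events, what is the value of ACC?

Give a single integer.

Event 1 (EXEC): [MAIN] PC=0: DEC 5 -> ACC=-5
Event 2 (INT 1): INT 1 arrives: push (MAIN, PC=1), enter IRQ1 at PC=0 (depth now 1)
Event 3 (EXEC): [IRQ1] PC=0: INC 2 -> ACC=-3
Event 4 (EXEC): [IRQ1] PC=1: DEC 2 -> ACC=-5
Event 5 (EXEC): [IRQ1] PC=2: INC 3 -> ACC=-2
Event 6 (EXEC): [IRQ1] PC=3: IRET -> resume MAIN at PC=1 (depth now 0)
Event 7 (EXEC): [MAIN] PC=1: NOP
Event 8 (EXEC): [MAIN] PC=2: NOP
Event 9 (EXEC): [MAIN] PC=3: INC 2 -> ACC=0
Event 10 (EXEC): [MAIN] PC=4: HALT

Answer: 0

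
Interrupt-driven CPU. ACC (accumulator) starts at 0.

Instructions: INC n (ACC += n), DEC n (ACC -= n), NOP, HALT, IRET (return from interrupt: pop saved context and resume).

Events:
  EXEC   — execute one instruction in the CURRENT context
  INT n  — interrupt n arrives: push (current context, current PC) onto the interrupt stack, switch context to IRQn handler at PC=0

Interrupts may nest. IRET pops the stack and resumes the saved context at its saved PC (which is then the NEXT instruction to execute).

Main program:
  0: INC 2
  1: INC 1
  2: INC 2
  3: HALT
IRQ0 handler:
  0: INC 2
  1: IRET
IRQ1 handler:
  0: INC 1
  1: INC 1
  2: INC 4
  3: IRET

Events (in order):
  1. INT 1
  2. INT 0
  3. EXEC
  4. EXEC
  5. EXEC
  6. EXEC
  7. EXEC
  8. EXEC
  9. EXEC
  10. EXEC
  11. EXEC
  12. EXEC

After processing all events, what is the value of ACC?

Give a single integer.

Event 1 (INT 1): INT 1 arrives: push (MAIN, PC=0), enter IRQ1 at PC=0 (depth now 1)
Event 2 (INT 0): INT 0 arrives: push (IRQ1, PC=0), enter IRQ0 at PC=0 (depth now 2)
Event 3 (EXEC): [IRQ0] PC=0: INC 2 -> ACC=2
Event 4 (EXEC): [IRQ0] PC=1: IRET -> resume IRQ1 at PC=0 (depth now 1)
Event 5 (EXEC): [IRQ1] PC=0: INC 1 -> ACC=3
Event 6 (EXEC): [IRQ1] PC=1: INC 1 -> ACC=4
Event 7 (EXEC): [IRQ1] PC=2: INC 4 -> ACC=8
Event 8 (EXEC): [IRQ1] PC=3: IRET -> resume MAIN at PC=0 (depth now 0)
Event 9 (EXEC): [MAIN] PC=0: INC 2 -> ACC=10
Event 10 (EXEC): [MAIN] PC=1: INC 1 -> ACC=11
Event 11 (EXEC): [MAIN] PC=2: INC 2 -> ACC=13
Event 12 (EXEC): [MAIN] PC=3: HALT

Answer: 13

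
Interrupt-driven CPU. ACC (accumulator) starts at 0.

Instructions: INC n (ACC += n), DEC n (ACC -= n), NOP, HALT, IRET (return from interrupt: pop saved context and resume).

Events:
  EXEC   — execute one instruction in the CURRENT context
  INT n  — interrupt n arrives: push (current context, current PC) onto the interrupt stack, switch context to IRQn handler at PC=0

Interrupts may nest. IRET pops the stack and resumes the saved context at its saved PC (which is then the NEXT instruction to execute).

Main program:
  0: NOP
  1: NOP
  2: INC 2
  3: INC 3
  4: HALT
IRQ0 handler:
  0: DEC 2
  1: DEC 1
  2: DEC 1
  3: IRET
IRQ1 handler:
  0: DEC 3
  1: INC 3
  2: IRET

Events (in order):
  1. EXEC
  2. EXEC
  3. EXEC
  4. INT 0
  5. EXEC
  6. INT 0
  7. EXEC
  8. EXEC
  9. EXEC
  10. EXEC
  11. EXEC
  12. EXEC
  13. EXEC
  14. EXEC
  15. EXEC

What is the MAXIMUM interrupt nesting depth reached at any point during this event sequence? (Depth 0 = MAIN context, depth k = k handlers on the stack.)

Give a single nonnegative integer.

Event 1 (EXEC): [MAIN] PC=0: NOP [depth=0]
Event 2 (EXEC): [MAIN] PC=1: NOP [depth=0]
Event 3 (EXEC): [MAIN] PC=2: INC 2 -> ACC=2 [depth=0]
Event 4 (INT 0): INT 0 arrives: push (MAIN, PC=3), enter IRQ0 at PC=0 (depth now 1) [depth=1]
Event 5 (EXEC): [IRQ0] PC=0: DEC 2 -> ACC=0 [depth=1]
Event 6 (INT 0): INT 0 arrives: push (IRQ0, PC=1), enter IRQ0 at PC=0 (depth now 2) [depth=2]
Event 7 (EXEC): [IRQ0] PC=0: DEC 2 -> ACC=-2 [depth=2]
Event 8 (EXEC): [IRQ0] PC=1: DEC 1 -> ACC=-3 [depth=2]
Event 9 (EXEC): [IRQ0] PC=2: DEC 1 -> ACC=-4 [depth=2]
Event 10 (EXEC): [IRQ0] PC=3: IRET -> resume IRQ0 at PC=1 (depth now 1) [depth=1]
Event 11 (EXEC): [IRQ0] PC=1: DEC 1 -> ACC=-5 [depth=1]
Event 12 (EXEC): [IRQ0] PC=2: DEC 1 -> ACC=-6 [depth=1]
Event 13 (EXEC): [IRQ0] PC=3: IRET -> resume MAIN at PC=3 (depth now 0) [depth=0]
Event 14 (EXEC): [MAIN] PC=3: INC 3 -> ACC=-3 [depth=0]
Event 15 (EXEC): [MAIN] PC=4: HALT [depth=0]
Max depth observed: 2

Answer: 2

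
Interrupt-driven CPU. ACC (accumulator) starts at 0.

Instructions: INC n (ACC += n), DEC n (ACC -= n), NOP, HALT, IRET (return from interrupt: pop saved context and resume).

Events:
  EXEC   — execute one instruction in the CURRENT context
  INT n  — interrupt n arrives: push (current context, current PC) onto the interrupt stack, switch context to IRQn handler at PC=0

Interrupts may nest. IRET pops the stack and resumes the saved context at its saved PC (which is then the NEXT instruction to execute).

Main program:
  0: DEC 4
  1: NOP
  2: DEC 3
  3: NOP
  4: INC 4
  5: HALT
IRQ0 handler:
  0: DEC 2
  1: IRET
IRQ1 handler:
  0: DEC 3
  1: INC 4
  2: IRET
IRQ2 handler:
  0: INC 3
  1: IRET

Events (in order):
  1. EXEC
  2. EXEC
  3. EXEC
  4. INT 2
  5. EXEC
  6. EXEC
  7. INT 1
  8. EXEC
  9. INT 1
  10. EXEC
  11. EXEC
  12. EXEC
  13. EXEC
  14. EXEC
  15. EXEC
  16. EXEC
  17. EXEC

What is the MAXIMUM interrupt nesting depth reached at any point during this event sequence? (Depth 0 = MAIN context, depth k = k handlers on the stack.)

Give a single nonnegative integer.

Answer: 2

Derivation:
Event 1 (EXEC): [MAIN] PC=0: DEC 4 -> ACC=-4 [depth=0]
Event 2 (EXEC): [MAIN] PC=1: NOP [depth=0]
Event 3 (EXEC): [MAIN] PC=2: DEC 3 -> ACC=-7 [depth=0]
Event 4 (INT 2): INT 2 arrives: push (MAIN, PC=3), enter IRQ2 at PC=0 (depth now 1) [depth=1]
Event 5 (EXEC): [IRQ2] PC=0: INC 3 -> ACC=-4 [depth=1]
Event 6 (EXEC): [IRQ2] PC=1: IRET -> resume MAIN at PC=3 (depth now 0) [depth=0]
Event 7 (INT 1): INT 1 arrives: push (MAIN, PC=3), enter IRQ1 at PC=0 (depth now 1) [depth=1]
Event 8 (EXEC): [IRQ1] PC=0: DEC 3 -> ACC=-7 [depth=1]
Event 9 (INT 1): INT 1 arrives: push (IRQ1, PC=1), enter IRQ1 at PC=0 (depth now 2) [depth=2]
Event 10 (EXEC): [IRQ1] PC=0: DEC 3 -> ACC=-10 [depth=2]
Event 11 (EXEC): [IRQ1] PC=1: INC 4 -> ACC=-6 [depth=2]
Event 12 (EXEC): [IRQ1] PC=2: IRET -> resume IRQ1 at PC=1 (depth now 1) [depth=1]
Event 13 (EXEC): [IRQ1] PC=1: INC 4 -> ACC=-2 [depth=1]
Event 14 (EXEC): [IRQ1] PC=2: IRET -> resume MAIN at PC=3 (depth now 0) [depth=0]
Event 15 (EXEC): [MAIN] PC=3: NOP [depth=0]
Event 16 (EXEC): [MAIN] PC=4: INC 4 -> ACC=2 [depth=0]
Event 17 (EXEC): [MAIN] PC=5: HALT [depth=0]
Max depth observed: 2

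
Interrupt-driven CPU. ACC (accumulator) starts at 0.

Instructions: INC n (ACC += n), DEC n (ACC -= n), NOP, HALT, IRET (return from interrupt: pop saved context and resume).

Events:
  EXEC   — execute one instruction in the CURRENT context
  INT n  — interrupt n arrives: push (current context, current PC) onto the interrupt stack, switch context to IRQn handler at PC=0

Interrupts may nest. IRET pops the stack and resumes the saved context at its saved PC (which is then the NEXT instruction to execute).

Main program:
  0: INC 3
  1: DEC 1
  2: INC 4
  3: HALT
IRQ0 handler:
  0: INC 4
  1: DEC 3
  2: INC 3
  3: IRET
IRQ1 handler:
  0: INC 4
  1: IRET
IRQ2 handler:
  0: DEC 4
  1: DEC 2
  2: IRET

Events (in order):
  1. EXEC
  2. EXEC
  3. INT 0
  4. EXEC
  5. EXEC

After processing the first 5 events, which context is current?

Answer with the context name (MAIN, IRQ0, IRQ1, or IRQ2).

Answer: IRQ0

Derivation:
Event 1 (EXEC): [MAIN] PC=0: INC 3 -> ACC=3
Event 2 (EXEC): [MAIN] PC=1: DEC 1 -> ACC=2
Event 3 (INT 0): INT 0 arrives: push (MAIN, PC=2), enter IRQ0 at PC=0 (depth now 1)
Event 4 (EXEC): [IRQ0] PC=0: INC 4 -> ACC=6
Event 5 (EXEC): [IRQ0] PC=1: DEC 3 -> ACC=3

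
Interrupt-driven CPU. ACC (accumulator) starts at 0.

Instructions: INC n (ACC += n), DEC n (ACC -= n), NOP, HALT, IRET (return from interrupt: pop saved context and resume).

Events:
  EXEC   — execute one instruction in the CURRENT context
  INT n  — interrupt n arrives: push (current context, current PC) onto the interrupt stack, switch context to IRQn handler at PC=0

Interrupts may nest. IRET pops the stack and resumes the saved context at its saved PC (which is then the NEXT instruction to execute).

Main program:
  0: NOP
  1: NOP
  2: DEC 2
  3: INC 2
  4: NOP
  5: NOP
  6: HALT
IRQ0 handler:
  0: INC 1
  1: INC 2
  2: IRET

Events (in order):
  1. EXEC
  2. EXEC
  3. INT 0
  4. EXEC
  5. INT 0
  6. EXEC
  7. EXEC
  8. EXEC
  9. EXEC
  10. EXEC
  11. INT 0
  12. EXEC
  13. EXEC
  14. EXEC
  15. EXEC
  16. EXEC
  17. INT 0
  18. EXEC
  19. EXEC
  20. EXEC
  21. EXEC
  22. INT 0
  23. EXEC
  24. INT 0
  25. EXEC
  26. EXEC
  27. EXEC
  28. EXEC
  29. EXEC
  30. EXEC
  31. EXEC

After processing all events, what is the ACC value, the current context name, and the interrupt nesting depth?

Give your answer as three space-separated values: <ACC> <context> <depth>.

Answer: 18 MAIN 0

Derivation:
Event 1 (EXEC): [MAIN] PC=0: NOP
Event 2 (EXEC): [MAIN] PC=1: NOP
Event 3 (INT 0): INT 0 arrives: push (MAIN, PC=2), enter IRQ0 at PC=0 (depth now 1)
Event 4 (EXEC): [IRQ0] PC=0: INC 1 -> ACC=1
Event 5 (INT 0): INT 0 arrives: push (IRQ0, PC=1), enter IRQ0 at PC=0 (depth now 2)
Event 6 (EXEC): [IRQ0] PC=0: INC 1 -> ACC=2
Event 7 (EXEC): [IRQ0] PC=1: INC 2 -> ACC=4
Event 8 (EXEC): [IRQ0] PC=2: IRET -> resume IRQ0 at PC=1 (depth now 1)
Event 9 (EXEC): [IRQ0] PC=1: INC 2 -> ACC=6
Event 10 (EXEC): [IRQ0] PC=2: IRET -> resume MAIN at PC=2 (depth now 0)
Event 11 (INT 0): INT 0 arrives: push (MAIN, PC=2), enter IRQ0 at PC=0 (depth now 1)
Event 12 (EXEC): [IRQ0] PC=0: INC 1 -> ACC=7
Event 13 (EXEC): [IRQ0] PC=1: INC 2 -> ACC=9
Event 14 (EXEC): [IRQ0] PC=2: IRET -> resume MAIN at PC=2 (depth now 0)
Event 15 (EXEC): [MAIN] PC=2: DEC 2 -> ACC=7
Event 16 (EXEC): [MAIN] PC=3: INC 2 -> ACC=9
Event 17 (INT 0): INT 0 arrives: push (MAIN, PC=4), enter IRQ0 at PC=0 (depth now 1)
Event 18 (EXEC): [IRQ0] PC=0: INC 1 -> ACC=10
Event 19 (EXEC): [IRQ0] PC=1: INC 2 -> ACC=12
Event 20 (EXEC): [IRQ0] PC=2: IRET -> resume MAIN at PC=4 (depth now 0)
Event 21 (EXEC): [MAIN] PC=4: NOP
Event 22 (INT 0): INT 0 arrives: push (MAIN, PC=5), enter IRQ0 at PC=0 (depth now 1)
Event 23 (EXEC): [IRQ0] PC=0: INC 1 -> ACC=13
Event 24 (INT 0): INT 0 arrives: push (IRQ0, PC=1), enter IRQ0 at PC=0 (depth now 2)
Event 25 (EXEC): [IRQ0] PC=0: INC 1 -> ACC=14
Event 26 (EXEC): [IRQ0] PC=1: INC 2 -> ACC=16
Event 27 (EXEC): [IRQ0] PC=2: IRET -> resume IRQ0 at PC=1 (depth now 1)
Event 28 (EXEC): [IRQ0] PC=1: INC 2 -> ACC=18
Event 29 (EXEC): [IRQ0] PC=2: IRET -> resume MAIN at PC=5 (depth now 0)
Event 30 (EXEC): [MAIN] PC=5: NOP
Event 31 (EXEC): [MAIN] PC=6: HALT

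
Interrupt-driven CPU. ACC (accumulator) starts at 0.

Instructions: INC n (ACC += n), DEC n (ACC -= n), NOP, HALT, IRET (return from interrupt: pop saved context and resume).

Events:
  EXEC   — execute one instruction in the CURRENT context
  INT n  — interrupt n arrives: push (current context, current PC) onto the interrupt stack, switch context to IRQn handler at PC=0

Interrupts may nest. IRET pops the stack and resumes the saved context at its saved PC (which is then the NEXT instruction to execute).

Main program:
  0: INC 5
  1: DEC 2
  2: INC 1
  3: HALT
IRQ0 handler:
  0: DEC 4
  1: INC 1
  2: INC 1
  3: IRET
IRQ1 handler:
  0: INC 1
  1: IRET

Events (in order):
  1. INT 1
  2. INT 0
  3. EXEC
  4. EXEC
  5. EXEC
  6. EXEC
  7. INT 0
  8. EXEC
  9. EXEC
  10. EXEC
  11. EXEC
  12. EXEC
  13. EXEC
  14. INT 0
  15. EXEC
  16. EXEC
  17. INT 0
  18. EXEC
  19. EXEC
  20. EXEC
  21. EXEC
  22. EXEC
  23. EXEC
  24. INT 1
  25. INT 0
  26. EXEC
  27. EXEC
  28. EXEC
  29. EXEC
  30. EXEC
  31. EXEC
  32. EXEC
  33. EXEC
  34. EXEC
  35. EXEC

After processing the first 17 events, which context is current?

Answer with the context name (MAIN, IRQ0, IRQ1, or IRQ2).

Event 1 (INT 1): INT 1 arrives: push (MAIN, PC=0), enter IRQ1 at PC=0 (depth now 1)
Event 2 (INT 0): INT 0 arrives: push (IRQ1, PC=0), enter IRQ0 at PC=0 (depth now 2)
Event 3 (EXEC): [IRQ0] PC=0: DEC 4 -> ACC=-4
Event 4 (EXEC): [IRQ0] PC=1: INC 1 -> ACC=-3
Event 5 (EXEC): [IRQ0] PC=2: INC 1 -> ACC=-2
Event 6 (EXEC): [IRQ0] PC=3: IRET -> resume IRQ1 at PC=0 (depth now 1)
Event 7 (INT 0): INT 0 arrives: push (IRQ1, PC=0), enter IRQ0 at PC=0 (depth now 2)
Event 8 (EXEC): [IRQ0] PC=0: DEC 4 -> ACC=-6
Event 9 (EXEC): [IRQ0] PC=1: INC 1 -> ACC=-5
Event 10 (EXEC): [IRQ0] PC=2: INC 1 -> ACC=-4
Event 11 (EXEC): [IRQ0] PC=3: IRET -> resume IRQ1 at PC=0 (depth now 1)
Event 12 (EXEC): [IRQ1] PC=0: INC 1 -> ACC=-3
Event 13 (EXEC): [IRQ1] PC=1: IRET -> resume MAIN at PC=0 (depth now 0)
Event 14 (INT 0): INT 0 arrives: push (MAIN, PC=0), enter IRQ0 at PC=0 (depth now 1)
Event 15 (EXEC): [IRQ0] PC=0: DEC 4 -> ACC=-7
Event 16 (EXEC): [IRQ0] PC=1: INC 1 -> ACC=-6
Event 17 (INT 0): INT 0 arrives: push (IRQ0, PC=2), enter IRQ0 at PC=0 (depth now 2)

Answer: IRQ0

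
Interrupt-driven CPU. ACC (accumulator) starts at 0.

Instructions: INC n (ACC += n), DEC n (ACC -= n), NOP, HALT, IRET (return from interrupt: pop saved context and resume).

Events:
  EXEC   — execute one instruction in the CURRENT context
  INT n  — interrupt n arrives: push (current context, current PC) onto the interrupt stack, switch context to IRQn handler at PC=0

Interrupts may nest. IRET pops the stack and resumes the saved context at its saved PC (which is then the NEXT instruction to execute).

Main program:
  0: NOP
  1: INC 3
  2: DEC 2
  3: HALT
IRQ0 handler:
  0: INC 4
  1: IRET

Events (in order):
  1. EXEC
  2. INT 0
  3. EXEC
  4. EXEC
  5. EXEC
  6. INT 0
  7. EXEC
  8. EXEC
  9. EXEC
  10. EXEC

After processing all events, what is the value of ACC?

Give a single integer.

Event 1 (EXEC): [MAIN] PC=0: NOP
Event 2 (INT 0): INT 0 arrives: push (MAIN, PC=1), enter IRQ0 at PC=0 (depth now 1)
Event 3 (EXEC): [IRQ0] PC=0: INC 4 -> ACC=4
Event 4 (EXEC): [IRQ0] PC=1: IRET -> resume MAIN at PC=1 (depth now 0)
Event 5 (EXEC): [MAIN] PC=1: INC 3 -> ACC=7
Event 6 (INT 0): INT 0 arrives: push (MAIN, PC=2), enter IRQ0 at PC=0 (depth now 1)
Event 7 (EXEC): [IRQ0] PC=0: INC 4 -> ACC=11
Event 8 (EXEC): [IRQ0] PC=1: IRET -> resume MAIN at PC=2 (depth now 0)
Event 9 (EXEC): [MAIN] PC=2: DEC 2 -> ACC=9
Event 10 (EXEC): [MAIN] PC=3: HALT

Answer: 9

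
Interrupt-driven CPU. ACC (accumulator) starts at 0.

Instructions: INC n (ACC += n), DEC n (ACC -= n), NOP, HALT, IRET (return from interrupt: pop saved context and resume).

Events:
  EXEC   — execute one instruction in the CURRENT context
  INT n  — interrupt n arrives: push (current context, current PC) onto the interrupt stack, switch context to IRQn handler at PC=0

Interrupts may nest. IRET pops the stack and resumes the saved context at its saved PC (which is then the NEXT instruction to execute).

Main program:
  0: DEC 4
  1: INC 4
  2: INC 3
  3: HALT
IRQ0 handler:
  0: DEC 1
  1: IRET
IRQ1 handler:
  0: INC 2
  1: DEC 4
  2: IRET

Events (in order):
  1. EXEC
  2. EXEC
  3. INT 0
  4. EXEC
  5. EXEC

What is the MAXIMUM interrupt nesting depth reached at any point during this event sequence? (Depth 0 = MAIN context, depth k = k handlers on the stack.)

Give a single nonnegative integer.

Event 1 (EXEC): [MAIN] PC=0: DEC 4 -> ACC=-4 [depth=0]
Event 2 (EXEC): [MAIN] PC=1: INC 4 -> ACC=0 [depth=0]
Event 3 (INT 0): INT 0 arrives: push (MAIN, PC=2), enter IRQ0 at PC=0 (depth now 1) [depth=1]
Event 4 (EXEC): [IRQ0] PC=0: DEC 1 -> ACC=-1 [depth=1]
Event 5 (EXEC): [IRQ0] PC=1: IRET -> resume MAIN at PC=2 (depth now 0) [depth=0]
Max depth observed: 1

Answer: 1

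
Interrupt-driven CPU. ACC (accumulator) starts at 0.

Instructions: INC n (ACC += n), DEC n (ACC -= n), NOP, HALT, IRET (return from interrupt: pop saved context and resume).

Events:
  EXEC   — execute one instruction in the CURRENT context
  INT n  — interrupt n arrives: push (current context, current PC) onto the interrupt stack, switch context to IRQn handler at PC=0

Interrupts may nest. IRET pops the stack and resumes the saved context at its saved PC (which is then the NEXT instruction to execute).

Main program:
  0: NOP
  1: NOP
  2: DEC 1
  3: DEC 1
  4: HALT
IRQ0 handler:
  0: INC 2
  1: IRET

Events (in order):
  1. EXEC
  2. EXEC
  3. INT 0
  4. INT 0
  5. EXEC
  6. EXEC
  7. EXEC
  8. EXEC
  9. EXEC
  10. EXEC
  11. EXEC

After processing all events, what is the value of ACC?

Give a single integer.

Answer: 2

Derivation:
Event 1 (EXEC): [MAIN] PC=0: NOP
Event 2 (EXEC): [MAIN] PC=1: NOP
Event 3 (INT 0): INT 0 arrives: push (MAIN, PC=2), enter IRQ0 at PC=0 (depth now 1)
Event 4 (INT 0): INT 0 arrives: push (IRQ0, PC=0), enter IRQ0 at PC=0 (depth now 2)
Event 5 (EXEC): [IRQ0] PC=0: INC 2 -> ACC=2
Event 6 (EXEC): [IRQ0] PC=1: IRET -> resume IRQ0 at PC=0 (depth now 1)
Event 7 (EXEC): [IRQ0] PC=0: INC 2 -> ACC=4
Event 8 (EXEC): [IRQ0] PC=1: IRET -> resume MAIN at PC=2 (depth now 0)
Event 9 (EXEC): [MAIN] PC=2: DEC 1 -> ACC=3
Event 10 (EXEC): [MAIN] PC=3: DEC 1 -> ACC=2
Event 11 (EXEC): [MAIN] PC=4: HALT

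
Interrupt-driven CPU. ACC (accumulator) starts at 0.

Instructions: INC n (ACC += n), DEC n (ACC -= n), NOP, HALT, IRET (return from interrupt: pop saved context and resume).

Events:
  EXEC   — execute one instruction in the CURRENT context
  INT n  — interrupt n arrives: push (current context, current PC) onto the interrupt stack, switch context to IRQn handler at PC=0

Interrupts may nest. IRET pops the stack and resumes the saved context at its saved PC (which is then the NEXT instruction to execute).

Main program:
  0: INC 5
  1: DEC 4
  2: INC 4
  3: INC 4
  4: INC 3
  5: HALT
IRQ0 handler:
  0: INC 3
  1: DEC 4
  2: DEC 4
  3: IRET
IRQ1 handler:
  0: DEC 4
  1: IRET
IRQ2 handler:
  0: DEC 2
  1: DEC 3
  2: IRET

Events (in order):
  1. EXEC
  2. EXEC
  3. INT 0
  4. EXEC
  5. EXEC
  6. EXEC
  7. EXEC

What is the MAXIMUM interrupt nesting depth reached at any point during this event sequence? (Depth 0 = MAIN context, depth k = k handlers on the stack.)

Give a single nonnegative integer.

Event 1 (EXEC): [MAIN] PC=0: INC 5 -> ACC=5 [depth=0]
Event 2 (EXEC): [MAIN] PC=1: DEC 4 -> ACC=1 [depth=0]
Event 3 (INT 0): INT 0 arrives: push (MAIN, PC=2), enter IRQ0 at PC=0 (depth now 1) [depth=1]
Event 4 (EXEC): [IRQ0] PC=0: INC 3 -> ACC=4 [depth=1]
Event 5 (EXEC): [IRQ0] PC=1: DEC 4 -> ACC=0 [depth=1]
Event 6 (EXEC): [IRQ0] PC=2: DEC 4 -> ACC=-4 [depth=1]
Event 7 (EXEC): [IRQ0] PC=3: IRET -> resume MAIN at PC=2 (depth now 0) [depth=0]
Max depth observed: 1

Answer: 1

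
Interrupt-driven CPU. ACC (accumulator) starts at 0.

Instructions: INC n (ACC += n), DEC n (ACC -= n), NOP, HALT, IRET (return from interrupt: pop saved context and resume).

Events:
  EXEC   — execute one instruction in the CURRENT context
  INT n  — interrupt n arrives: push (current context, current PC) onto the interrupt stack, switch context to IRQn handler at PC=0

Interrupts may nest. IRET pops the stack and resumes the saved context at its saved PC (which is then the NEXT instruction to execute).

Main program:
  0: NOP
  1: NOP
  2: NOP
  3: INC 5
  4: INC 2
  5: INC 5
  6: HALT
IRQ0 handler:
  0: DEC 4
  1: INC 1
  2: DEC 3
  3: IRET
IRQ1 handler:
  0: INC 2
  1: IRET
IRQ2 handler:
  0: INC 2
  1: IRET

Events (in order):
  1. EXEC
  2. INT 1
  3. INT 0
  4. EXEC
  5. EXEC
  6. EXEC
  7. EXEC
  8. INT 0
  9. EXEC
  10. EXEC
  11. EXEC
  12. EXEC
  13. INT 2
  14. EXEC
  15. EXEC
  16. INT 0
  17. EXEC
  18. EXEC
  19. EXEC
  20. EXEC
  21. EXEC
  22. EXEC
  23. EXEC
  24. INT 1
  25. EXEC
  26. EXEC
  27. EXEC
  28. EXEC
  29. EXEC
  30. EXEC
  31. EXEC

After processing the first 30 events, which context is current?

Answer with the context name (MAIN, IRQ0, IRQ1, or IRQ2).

Answer: MAIN

Derivation:
Event 1 (EXEC): [MAIN] PC=0: NOP
Event 2 (INT 1): INT 1 arrives: push (MAIN, PC=1), enter IRQ1 at PC=0 (depth now 1)
Event 3 (INT 0): INT 0 arrives: push (IRQ1, PC=0), enter IRQ0 at PC=0 (depth now 2)
Event 4 (EXEC): [IRQ0] PC=0: DEC 4 -> ACC=-4
Event 5 (EXEC): [IRQ0] PC=1: INC 1 -> ACC=-3
Event 6 (EXEC): [IRQ0] PC=2: DEC 3 -> ACC=-6
Event 7 (EXEC): [IRQ0] PC=3: IRET -> resume IRQ1 at PC=0 (depth now 1)
Event 8 (INT 0): INT 0 arrives: push (IRQ1, PC=0), enter IRQ0 at PC=0 (depth now 2)
Event 9 (EXEC): [IRQ0] PC=0: DEC 4 -> ACC=-10
Event 10 (EXEC): [IRQ0] PC=1: INC 1 -> ACC=-9
Event 11 (EXEC): [IRQ0] PC=2: DEC 3 -> ACC=-12
Event 12 (EXEC): [IRQ0] PC=3: IRET -> resume IRQ1 at PC=0 (depth now 1)
Event 13 (INT 2): INT 2 arrives: push (IRQ1, PC=0), enter IRQ2 at PC=0 (depth now 2)
Event 14 (EXEC): [IRQ2] PC=0: INC 2 -> ACC=-10
Event 15 (EXEC): [IRQ2] PC=1: IRET -> resume IRQ1 at PC=0 (depth now 1)
Event 16 (INT 0): INT 0 arrives: push (IRQ1, PC=0), enter IRQ0 at PC=0 (depth now 2)
Event 17 (EXEC): [IRQ0] PC=0: DEC 4 -> ACC=-14
Event 18 (EXEC): [IRQ0] PC=1: INC 1 -> ACC=-13
Event 19 (EXEC): [IRQ0] PC=2: DEC 3 -> ACC=-16
Event 20 (EXEC): [IRQ0] PC=3: IRET -> resume IRQ1 at PC=0 (depth now 1)
Event 21 (EXEC): [IRQ1] PC=0: INC 2 -> ACC=-14
Event 22 (EXEC): [IRQ1] PC=1: IRET -> resume MAIN at PC=1 (depth now 0)
Event 23 (EXEC): [MAIN] PC=1: NOP
Event 24 (INT 1): INT 1 arrives: push (MAIN, PC=2), enter IRQ1 at PC=0 (depth now 1)
Event 25 (EXEC): [IRQ1] PC=0: INC 2 -> ACC=-12
Event 26 (EXEC): [IRQ1] PC=1: IRET -> resume MAIN at PC=2 (depth now 0)
Event 27 (EXEC): [MAIN] PC=2: NOP
Event 28 (EXEC): [MAIN] PC=3: INC 5 -> ACC=-7
Event 29 (EXEC): [MAIN] PC=4: INC 2 -> ACC=-5
Event 30 (EXEC): [MAIN] PC=5: INC 5 -> ACC=0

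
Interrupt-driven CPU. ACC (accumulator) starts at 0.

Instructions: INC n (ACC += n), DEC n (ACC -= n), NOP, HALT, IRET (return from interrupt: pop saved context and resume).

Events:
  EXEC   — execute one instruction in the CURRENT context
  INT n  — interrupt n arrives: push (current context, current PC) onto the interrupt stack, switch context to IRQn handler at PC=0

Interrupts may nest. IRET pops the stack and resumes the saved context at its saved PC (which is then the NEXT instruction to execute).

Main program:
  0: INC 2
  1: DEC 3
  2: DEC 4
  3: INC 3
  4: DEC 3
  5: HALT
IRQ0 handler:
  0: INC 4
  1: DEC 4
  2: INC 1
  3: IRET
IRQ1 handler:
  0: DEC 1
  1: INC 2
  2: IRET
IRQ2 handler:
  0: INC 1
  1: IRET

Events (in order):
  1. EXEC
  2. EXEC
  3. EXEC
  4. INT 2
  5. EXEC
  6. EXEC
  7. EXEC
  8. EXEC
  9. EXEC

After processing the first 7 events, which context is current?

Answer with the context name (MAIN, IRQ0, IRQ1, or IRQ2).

Event 1 (EXEC): [MAIN] PC=0: INC 2 -> ACC=2
Event 2 (EXEC): [MAIN] PC=1: DEC 3 -> ACC=-1
Event 3 (EXEC): [MAIN] PC=2: DEC 4 -> ACC=-5
Event 4 (INT 2): INT 2 arrives: push (MAIN, PC=3), enter IRQ2 at PC=0 (depth now 1)
Event 5 (EXEC): [IRQ2] PC=0: INC 1 -> ACC=-4
Event 6 (EXEC): [IRQ2] PC=1: IRET -> resume MAIN at PC=3 (depth now 0)
Event 7 (EXEC): [MAIN] PC=3: INC 3 -> ACC=-1

Answer: MAIN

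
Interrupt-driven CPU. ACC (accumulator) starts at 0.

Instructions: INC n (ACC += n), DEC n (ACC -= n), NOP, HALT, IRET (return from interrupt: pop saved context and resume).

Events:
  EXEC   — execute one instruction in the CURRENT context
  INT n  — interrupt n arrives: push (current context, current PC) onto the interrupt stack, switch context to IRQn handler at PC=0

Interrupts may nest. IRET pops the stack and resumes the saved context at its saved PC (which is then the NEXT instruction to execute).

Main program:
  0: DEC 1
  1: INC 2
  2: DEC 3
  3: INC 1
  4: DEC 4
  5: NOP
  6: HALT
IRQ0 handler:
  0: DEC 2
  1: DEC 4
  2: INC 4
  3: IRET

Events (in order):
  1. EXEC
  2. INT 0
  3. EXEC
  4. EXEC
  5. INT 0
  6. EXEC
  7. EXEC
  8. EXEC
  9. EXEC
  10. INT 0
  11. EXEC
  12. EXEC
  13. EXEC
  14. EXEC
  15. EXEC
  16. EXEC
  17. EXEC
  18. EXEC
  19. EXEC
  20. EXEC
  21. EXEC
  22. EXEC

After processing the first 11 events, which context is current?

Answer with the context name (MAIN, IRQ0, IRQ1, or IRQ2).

Event 1 (EXEC): [MAIN] PC=0: DEC 1 -> ACC=-1
Event 2 (INT 0): INT 0 arrives: push (MAIN, PC=1), enter IRQ0 at PC=0 (depth now 1)
Event 3 (EXEC): [IRQ0] PC=0: DEC 2 -> ACC=-3
Event 4 (EXEC): [IRQ0] PC=1: DEC 4 -> ACC=-7
Event 5 (INT 0): INT 0 arrives: push (IRQ0, PC=2), enter IRQ0 at PC=0 (depth now 2)
Event 6 (EXEC): [IRQ0] PC=0: DEC 2 -> ACC=-9
Event 7 (EXEC): [IRQ0] PC=1: DEC 4 -> ACC=-13
Event 8 (EXEC): [IRQ0] PC=2: INC 4 -> ACC=-9
Event 9 (EXEC): [IRQ0] PC=3: IRET -> resume IRQ0 at PC=2 (depth now 1)
Event 10 (INT 0): INT 0 arrives: push (IRQ0, PC=2), enter IRQ0 at PC=0 (depth now 2)
Event 11 (EXEC): [IRQ0] PC=0: DEC 2 -> ACC=-11

Answer: IRQ0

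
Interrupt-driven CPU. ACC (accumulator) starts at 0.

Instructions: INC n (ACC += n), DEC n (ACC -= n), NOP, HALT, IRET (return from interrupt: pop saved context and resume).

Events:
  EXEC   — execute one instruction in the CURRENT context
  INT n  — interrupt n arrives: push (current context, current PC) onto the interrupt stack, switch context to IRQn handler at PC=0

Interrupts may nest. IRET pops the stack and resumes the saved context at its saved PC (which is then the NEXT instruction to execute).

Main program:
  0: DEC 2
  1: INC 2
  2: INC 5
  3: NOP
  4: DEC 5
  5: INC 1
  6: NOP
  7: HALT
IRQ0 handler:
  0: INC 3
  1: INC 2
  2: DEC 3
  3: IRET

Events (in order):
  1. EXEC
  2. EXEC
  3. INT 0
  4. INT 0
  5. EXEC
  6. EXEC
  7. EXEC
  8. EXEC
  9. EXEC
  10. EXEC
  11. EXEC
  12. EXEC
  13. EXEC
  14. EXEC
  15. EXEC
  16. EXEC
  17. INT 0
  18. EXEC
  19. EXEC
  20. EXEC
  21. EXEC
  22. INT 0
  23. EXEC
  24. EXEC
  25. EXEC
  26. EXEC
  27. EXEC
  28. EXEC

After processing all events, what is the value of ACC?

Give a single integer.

Event 1 (EXEC): [MAIN] PC=0: DEC 2 -> ACC=-2
Event 2 (EXEC): [MAIN] PC=1: INC 2 -> ACC=0
Event 3 (INT 0): INT 0 arrives: push (MAIN, PC=2), enter IRQ0 at PC=0 (depth now 1)
Event 4 (INT 0): INT 0 arrives: push (IRQ0, PC=0), enter IRQ0 at PC=0 (depth now 2)
Event 5 (EXEC): [IRQ0] PC=0: INC 3 -> ACC=3
Event 6 (EXEC): [IRQ0] PC=1: INC 2 -> ACC=5
Event 7 (EXEC): [IRQ0] PC=2: DEC 3 -> ACC=2
Event 8 (EXEC): [IRQ0] PC=3: IRET -> resume IRQ0 at PC=0 (depth now 1)
Event 9 (EXEC): [IRQ0] PC=0: INC 3 -> ACC=5
Event 10 (EXEC): [IRQ0] PC=1: INC 2 -> ACC=7
Event 11 (EXEC): [IRQ0] PC=2: DEC 3 -> ACC=4
Event 12 (EXEC): [IRQ0] PC=3: IRET -> resume MAIN at PC=2 (depth now 0)
Event 13 (EXEC): [MAIN] PC=2: INC 5 -> ACC=9
Event 14 (EXEC): [MAIN] PC=3: NOP
Event 15 (EXEC): [MAIN] PC=4: DEC 5 -> ACC=4
Event 16 (EXEC): [MAIN] PC=5: INC 1 -> ACC=5
Event 17 (INT 0): INT 0 arrives: push (MAIN, PC=6), enter IRQ0 at PC=0 (depth now 1)
Event 18 (EXEC): [IRQ0] PC=0: INC 3 -> ACC=8
Event 19 (EXEC): [IRQ0] PC=1: INC 2 -> ACC=10
Event 20 (EXEC): [IRQ0] PC=2: DEC 3 -> ACC=7
Event 21 (EXEC): [IRQ0] PC=3: IRET -> resume MAIN at PC=6 (depth now 0)
Event 22 (INT 0): INT 0 arrives: push (MAIN, PC=6), enter IRQ0 at PC=0 (depth now 1)
Event 23 (EXEC): [IRQ0] PC=0: INC 3 -> ACC=10
Event 24 (EXEC): [IRQ0] PC=1: INC 2 -> ACC=12
Event 25 (EXEC): [IRQ0] PC=2: DEC 3 -> ACC=9
Event 26 (EXEC): [IRQ0] PC=3: IRET -> resume MAIN at PC=6 (depth now 0)
Event 27 (EXEC): [MAIN] PC=6: NOP
Event 28 (EXEC): [MAIN] PC=7: HALT

Answer: 9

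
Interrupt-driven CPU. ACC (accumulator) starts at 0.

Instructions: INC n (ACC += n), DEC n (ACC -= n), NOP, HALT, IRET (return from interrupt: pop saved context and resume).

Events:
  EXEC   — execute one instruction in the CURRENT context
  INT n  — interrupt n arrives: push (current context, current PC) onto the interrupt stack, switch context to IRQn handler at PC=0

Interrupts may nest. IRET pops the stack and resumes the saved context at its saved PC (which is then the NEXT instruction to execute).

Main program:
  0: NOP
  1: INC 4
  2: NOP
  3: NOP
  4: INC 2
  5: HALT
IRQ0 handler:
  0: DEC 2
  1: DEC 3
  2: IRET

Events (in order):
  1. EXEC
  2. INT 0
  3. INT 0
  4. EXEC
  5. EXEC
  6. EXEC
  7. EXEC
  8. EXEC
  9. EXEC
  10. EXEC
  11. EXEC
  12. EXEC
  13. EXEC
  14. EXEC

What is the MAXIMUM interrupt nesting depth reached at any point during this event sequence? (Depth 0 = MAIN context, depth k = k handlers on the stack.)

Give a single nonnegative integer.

Event 1 (EXEC): [MAIN] PC=0: NOP [depth=0]
Event 2 (INT 0): INT 0 arrives: push (MAIN, PC=1), enter IRQ0 at PC=0 (depth now 1) [depth=1]
Event 3 (INT 0): INT 0 arrives: push (IRQ0, PC=0), enter IRQ0 at PC=0 (depth now 2) [depth=2]
Event 4 (EXEC): [IRQ0] PC=0: DEC 2 -> ACC=-2 [depth=2]
Event 5 (EXEC): [IRQ0] PC=1: DEC 3 -> ACC=-5 [depth=2]
Event 6 (EXEC): [IRQ0] PC=2: IRET -> resume IRQ0 at PC=0 (depth now 1) [depth=1]
Event 7 (EXEC): [IRQ0] PC=0: DEC 2 -> ACC=-7 [depth=1]
Event 8 (EXEC): [IRQ0] PC=1: DEC 3 -> ACC=-10 [depth=1]
Event 9 (EXEC): [IRQ0] PC=2: IRET -> resume MAIN at PC=1 (depth now 0) [depth=0]
Event 10 (EXEC): [MAIN] PC=1: INC 4 -> ACC=-6 [depth=0]
Event 11 (EXEC): [MAIN] PC=2: NOP [depth=0]
Event 12 (EXEC): [MAIN] PC=3: NOP [depth=0]
Event 13 (EXEC): [MAIN] PC=4: INC 2 -> ACC=-4 [depth=0]
Event 14 (EXEC): [MAIN] PC=5: HALT [depth=0]
Max depth observed: 2

Answer: 2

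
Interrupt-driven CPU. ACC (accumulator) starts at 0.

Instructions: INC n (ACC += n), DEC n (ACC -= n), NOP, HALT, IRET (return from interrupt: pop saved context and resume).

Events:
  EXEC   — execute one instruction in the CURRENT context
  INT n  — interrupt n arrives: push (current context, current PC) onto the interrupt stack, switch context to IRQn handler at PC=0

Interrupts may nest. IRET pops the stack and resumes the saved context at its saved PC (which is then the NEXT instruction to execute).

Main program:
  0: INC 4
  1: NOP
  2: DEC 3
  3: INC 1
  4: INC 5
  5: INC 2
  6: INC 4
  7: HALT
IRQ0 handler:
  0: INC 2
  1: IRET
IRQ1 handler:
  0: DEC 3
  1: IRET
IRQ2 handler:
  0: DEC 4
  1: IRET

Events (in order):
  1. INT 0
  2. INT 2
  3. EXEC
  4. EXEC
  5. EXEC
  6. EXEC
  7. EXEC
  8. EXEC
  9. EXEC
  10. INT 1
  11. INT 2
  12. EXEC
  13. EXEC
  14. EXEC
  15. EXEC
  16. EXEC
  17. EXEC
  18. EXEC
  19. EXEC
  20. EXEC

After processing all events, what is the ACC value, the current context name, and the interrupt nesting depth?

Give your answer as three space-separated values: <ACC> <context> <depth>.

Answer: 4 MAIN 0

Derivation:
Event 1 (INT 0): INT 0 arrives: push (MAIN, PC=0), enter IRQ0 at PC=0 (depth now 1)
Event 2 (INT 2): INT 2 arrives: push (IRQ0, PC=0), enter IRQ2 at PC=0 (depth now 2)
Event 3 (EXEC): [IRQ2] PC=0: DEC 4 -> ACC=-4
Event 4 (EXEC): [IRQ2] PC=1: IRET -> resume IRQ0 at PC=0 (depth now 1)
Event 5 (EXEC): [IRQ0] PC=0: INC 2 -> ACC=-2
Event 6 (EXEC): [IRQ0] PC=1: IRET -> resume MAIN at PC=0 (depth now 0)
Event 7 (EXEC): [MAIN] PC=0: INC 4 -> ACC=2
Event 8 (EXEC): [MAIN] PC=1: NOP
Event 9 (EXEC): [MAIN] PC=2: DEC 3 -> ACC=-1
Event 10 (INT 1): INT 1 arrives: push (MAIN, PC=3), enter IRQ1 at PC=0 (depth now 1)
Event 11 (INT 2): INT 2 arrives: push (IRQ1, PC=0), enter IRQ2 at PC=0 (depth now 2)
Event 12 (EXEC): [IRQ2] PC=0: DEC 4 -> ACC=-5
Event 13 (EXEC): [IRQ2] PC=1: IRET -> resume IRQ1 at PC=0 (depth now 1)
Event 14 (EXEC): [IRQ1] PC=0: DEC 3 -> ACC=-8
Event 15 (EXEC): [IRQ1] PC=1: IRET -> resume MAIN at PC=3 (depth now 0)
Event 16 (EXEC): [MAIN] PC=3: INC 1 -> ACC=-7
Event 17 (EXEC): [MAIN] PC=4: INC 5 -> ACC=-2
Event 18 (EXEC): [MAIN] PC=5: INC 2 -> ACC=0
Event 19 (EXEC): [MAIN] PC=6: INC 4 -> ACC=4
Event 20 (EXEC): [MAIN] PC=7: HALT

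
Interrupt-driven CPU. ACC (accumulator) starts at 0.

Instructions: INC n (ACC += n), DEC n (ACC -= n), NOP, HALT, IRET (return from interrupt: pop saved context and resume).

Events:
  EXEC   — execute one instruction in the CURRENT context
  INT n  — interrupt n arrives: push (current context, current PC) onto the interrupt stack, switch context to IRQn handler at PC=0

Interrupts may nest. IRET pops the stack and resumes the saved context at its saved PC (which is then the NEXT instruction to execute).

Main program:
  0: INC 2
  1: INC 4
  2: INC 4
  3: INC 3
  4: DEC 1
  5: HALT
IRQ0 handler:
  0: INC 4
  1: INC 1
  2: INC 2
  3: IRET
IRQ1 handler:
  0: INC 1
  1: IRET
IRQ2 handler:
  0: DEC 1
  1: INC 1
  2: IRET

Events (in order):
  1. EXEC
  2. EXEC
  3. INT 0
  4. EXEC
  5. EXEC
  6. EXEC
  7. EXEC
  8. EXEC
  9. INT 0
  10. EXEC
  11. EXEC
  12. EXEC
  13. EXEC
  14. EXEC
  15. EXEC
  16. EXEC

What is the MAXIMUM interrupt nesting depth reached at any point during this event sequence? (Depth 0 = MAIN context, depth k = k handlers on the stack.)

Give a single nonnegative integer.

Answer: 1

Derivation:
Event 1 (EXEC): [MAIN] PC=0: INC 2 -> ACC=2 [depth=0]
Event 2 (EXEC): [MAIN] PC=1: INC 4 -> ACC=6 [depth=0]
Event 3 (INT 0): INT 0 arrives: push (MAIN, PC=2), enter IRQ0 at PC=0 (depth now 1) [depth=1]
Event 4 (EXEC): [IRQ0] PC=0: INC 4 -> ACC=10 [depth=1]
Event 5 (EXEC): [IRQ0] PC=1: INC 1 -> ACC=11 [depth=1]
Event 6 (EXEC): [IRQ0] PC=2: INC 2 -> ACC=13 [depth=1]
Event 7 (EXEC): [IRQ0] PC=3: IRET -> resume MAIN at PC=2 (depth now 0) [depth=0]
Event 8 (EXEC): [MAIN] PC=2: INC 4 -> ACC=17 [depth=0]
Event 9 (INT 0): INT 0 arrives: push (MAIN, PC=3), enter IRQ0 at PC=0 (depth now 1) [depth=1]
Event 10 (EXEC): [IRQ0] PC=0: INC 4 -> ACC=21 [depth=1]
Event 11 (EXEC): [IRQ0] PC=1: INC 1 -> ACC=22 [depth=1]
Event 12 (EXEC): [IRQ0] PC=2: INC 2 -> ACC=24 [depth=1]
Event 13 (EXEC): [IRQ0] PC=3: IRET -> resume MAIN at PC=3 (depth now 0) [depth=0]
Event 14 (EXEC): [MAIN] PC=3: INC 3 -> ACC=27 [depth=0]
Event 15 (EXEC): [MAIN] PC=4: DEC 1 -> ACC=26 [depth=0]
Event 16 (EXEC): [MAIN] PC=5: HALT [depth=0]
Max depth observed: 1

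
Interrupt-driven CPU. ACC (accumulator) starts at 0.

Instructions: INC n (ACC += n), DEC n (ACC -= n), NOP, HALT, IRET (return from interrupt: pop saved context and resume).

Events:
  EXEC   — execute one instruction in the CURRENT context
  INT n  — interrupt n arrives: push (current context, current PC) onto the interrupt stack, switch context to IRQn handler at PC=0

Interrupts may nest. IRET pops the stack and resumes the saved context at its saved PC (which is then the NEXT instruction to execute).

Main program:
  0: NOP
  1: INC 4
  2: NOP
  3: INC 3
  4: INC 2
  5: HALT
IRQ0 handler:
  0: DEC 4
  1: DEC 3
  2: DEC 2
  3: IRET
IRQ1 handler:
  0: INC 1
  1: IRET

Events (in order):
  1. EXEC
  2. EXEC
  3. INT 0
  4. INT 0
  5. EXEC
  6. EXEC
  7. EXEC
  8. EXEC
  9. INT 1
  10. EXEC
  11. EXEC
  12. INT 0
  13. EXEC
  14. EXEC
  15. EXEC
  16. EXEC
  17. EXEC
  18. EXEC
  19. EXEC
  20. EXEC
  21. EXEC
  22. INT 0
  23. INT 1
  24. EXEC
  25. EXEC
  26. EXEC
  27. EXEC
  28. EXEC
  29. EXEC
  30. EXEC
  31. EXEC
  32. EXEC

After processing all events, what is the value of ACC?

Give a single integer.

Answer: -25

Derivation:
Event 1 (EXEC): [MAIN] PC=0: NOP
Event 2 (EXEC): [MAIN] PC=1: INC 4 -> ACC=4
Event 3 (INT 0): INT 0 arrives: push (MAIN, PC=2), enter IRQ0 at PC=0 (depth now 1)
Event 4 (INT 0): INT 0 arrives: push (IRQ0, PC=0), enter IRQ0 at PC=0 (depth now 2)
Event 5 (EXEC): [IRQ0] PC=0: DEC 4 -> ACC=0
Event 6 (EXEC): [IRQ0] PC=1: DEC 3 -> ACC=-3
Event 7 (EXEC): [IRQ0] PC=2: DEC 2 -> ACC=-5
Event 8 (EXEC): [IRQ0] PC=3: IRET -> resume IRQ0 at PC=0 (depth now 1)
Event 9 (INT 1): INT 1 arrives: push (IRQ0, PC=0), enter IRQ1 at PC=0 (depth now 2)
Event 10 (EXEC): [IRQ1] PC=0: INC 1 -> ACC=-4
Event 11 (EXEC): [IRQ1] PC=1: IRET -> resume IRQ0 at PC=0 (depth now 1)
Event 12 (INT 0): INT 0 arrives: push (IRQ0, PC=0), enter IRQ0 at PC=0 (depth now 2)
Event 13 (EXEC): [IRQ0] PC=0: DEC 4 -> ACC=-8
Event 14 (EXEC): [IRQ0] PC=1: DEC 3 -> ACC=-11
Event 15 (EXEC): [IRQ0] PC=2: DEC 2 -> ACC=-13
Event 16 (EXEC): [IRQ0] PC=3: IRET -> resume IRQ0 at PC=0 (depth now 1)
Event 17 (EXEC): [IRQ0] PC=0: DEC 4 -> ACC=-17
Event 18 (EXEC): [IRQ0] PC=1: DEC 3 -> ACC=-20
Event 19 (EXEC): [IRQ0] PC=2: DEC 2 -> ACC=-22
Event 20 (EXEC): [IRQ0] PC=3: IRET -> resume MAIN at PC=2 (depth now 0)
Event 21 (EXEC): [MAIN] PC=2: NOP
Event 22 (INT 0): INT 0 arrives: push (MAIN, PC=3), enter IRQ0 at PC=0 (depth now 1)
Event 23 (INT 1): INT 1 arrives: push (IRQ0, PC=0), enter IRQ1 at PC=0 (depth now 2)
Event 24 (EXEC): [IRQ1] PC=0: INC 1 -> ACC=-21
Event 25 (EXEC): [IRQ1] PC=1: IRET -> resume IRQ0 at PC=0 (depth now 1)
Event 26 (EXEC): [IRQ0] PC=0: DEC 4 -> ACC=-25
Event 27 (EXEC): [IRQ0] PC=1: DEC 3 -> ACC=-28
Event 28 (EXEC): [IRQ0] PC=2: DEC 2 -> ACC=-30
Event 29 (EXEC): [IRQ0] PC=3: IRET -> resume MAIN at PC=3 (depth now 0)
Event 30 (EXEC): [MAIN] PC=3: INC 3 -> ACC=-27
Event 31 (EXEC): [MAIN] PC=4: INC 2 -> ACC=-25
Event 32 (EXEC): [MAIN] PC=5: HALT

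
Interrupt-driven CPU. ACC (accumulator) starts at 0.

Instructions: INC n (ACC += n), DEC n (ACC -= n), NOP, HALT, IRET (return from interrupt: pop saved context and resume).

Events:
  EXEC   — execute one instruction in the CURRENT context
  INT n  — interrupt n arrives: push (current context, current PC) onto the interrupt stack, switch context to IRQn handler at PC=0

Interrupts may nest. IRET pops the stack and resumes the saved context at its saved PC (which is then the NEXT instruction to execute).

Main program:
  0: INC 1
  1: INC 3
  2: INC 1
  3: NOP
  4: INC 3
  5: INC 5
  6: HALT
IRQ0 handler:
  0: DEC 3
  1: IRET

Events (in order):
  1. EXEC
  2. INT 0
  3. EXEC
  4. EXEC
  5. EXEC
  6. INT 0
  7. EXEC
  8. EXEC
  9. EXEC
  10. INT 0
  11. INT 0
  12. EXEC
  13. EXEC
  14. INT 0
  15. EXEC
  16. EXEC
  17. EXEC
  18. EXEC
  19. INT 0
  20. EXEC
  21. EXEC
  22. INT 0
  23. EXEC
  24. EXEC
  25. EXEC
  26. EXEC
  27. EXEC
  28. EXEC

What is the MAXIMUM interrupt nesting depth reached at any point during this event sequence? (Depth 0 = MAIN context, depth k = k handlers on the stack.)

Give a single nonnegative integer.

Answer: 2

Derivation:
Event 1 (EXEC): [MAIN] PC=0: INC 1 -> ACC=1 [depth=0]
Event 2 (INT 0): INT 0 arrives: push (MAIN, PC=1), enter IRQ0 at PC=0 (depth now 1) [depth=1]
Event 3 (EXEC): [IRQ0] PC=0: DEC 3 -> ACC=-2 [depth=1]
Event 4 (EXEC): [IRQ0] PC=1: IRET -> resume MAIN at PC=1 (depth now 0) [depth=0]
Event 5 (EXEC): [MAIN] PC=1: INC 3 -> ACC=1 [depth=0]
Event 6 (INT 0): INT 0 arrives: push (MAIN, PC=2), enter IRQ0 at PC=0 (depth now 1) [depth=1]
Event 7 (EXEC): [IRQ0] PC=0: DEC 3 -> ACC=-2 [depth=1]
Event 8 (EXEC): [IRQ0] PC=1: IRET -> resume MAIN at PC=2 (depth now 0) [depth=0]
Event 9 (EXEC): [MAIN] PC=2: INC 1 -> ACC=-1 [depth=0]
Event 10 (INT 0): INT 0 arrives: push (MAIN, PC=3), enter IRQ0 at PC=0 (depth now 1) [depth=1]
Event 11 (INT 0): INT 0 arrives: push (IRQ0, PC=0), enter IRQ0 at PC=0 (depth now 2) [depth=2]
Event 12 (EXEC): [IRQ0] PC=0: DEC 3 -> ACC=-4 [depth=2]
Event 13 (EXEC): [IRQ0] PC=1: IRET -> resume IRQ0 at PC=0 (depth now 1) [depth=1]
Event 14 (INT 0): INT 0 arrives: push (IRQ0, PC=0), enter IRQ0 at PC=0 (depth now 2) [depth=2]
Event 15 (EXEC): [IRQ0] PC=0: DEC 3 -> ACC=-7 [depth=2]
Event 16 (EXEC): [IRQ0] PC=1: IRET -> resume IRQ0 at PC=0 (depth now 1) [depth=1]
Event 17 (EXEC): [IRQ0] PC=0: DEC 3 -> ACC=-10 [depth=1]
Event 18 (EXEC): [IRQ0] PC=1: IRET -> resume MAIN at PC=3 (depth now 0) [depth=0]
Event 19 (INT 0): INT 0 arrives: push (MAIN, PC=3), enter IRQ0 at PC=0 (depth now 1) [depth=1]
Event 20 (EXEC): [IRQ0] PC=0: DEC 3 -> ACC=-13 [depth=1]
Event 21 (EXEC): [IRQ0] PC=1: IRET -> resume MAIN at PC=3 (depth now 0) [depth=0]
Event 22 (INT 0): INT 0 arrives: push (MAIN, PC=3), enter IRQ0 at PC=0 (depth now 1) [depth=1]
Event 23 (EXEC): [IRQ0] PC=0: DEC 3 -> ACC=-16 [depth=1]
Event 24 (EXEC): [IRQ0] PC=1: IRET -> resume MAIN at PC=3 (depth now 0) [depth=0]
Event 25 (EXEC): [MAIN] PC=3: NOP [depth=0]
Event 26 (EXEC): [MAIN] PC=4: INC 3 -> ACC=-13 [depth=0]
Event 27 (EXEC): [MAIN] PC=5: INC 5 -> ACC=-8 [depth=0]
Event 28 (EXEC): [MAIN] PC=6: HALT [depth=0]
Max depth observed: 2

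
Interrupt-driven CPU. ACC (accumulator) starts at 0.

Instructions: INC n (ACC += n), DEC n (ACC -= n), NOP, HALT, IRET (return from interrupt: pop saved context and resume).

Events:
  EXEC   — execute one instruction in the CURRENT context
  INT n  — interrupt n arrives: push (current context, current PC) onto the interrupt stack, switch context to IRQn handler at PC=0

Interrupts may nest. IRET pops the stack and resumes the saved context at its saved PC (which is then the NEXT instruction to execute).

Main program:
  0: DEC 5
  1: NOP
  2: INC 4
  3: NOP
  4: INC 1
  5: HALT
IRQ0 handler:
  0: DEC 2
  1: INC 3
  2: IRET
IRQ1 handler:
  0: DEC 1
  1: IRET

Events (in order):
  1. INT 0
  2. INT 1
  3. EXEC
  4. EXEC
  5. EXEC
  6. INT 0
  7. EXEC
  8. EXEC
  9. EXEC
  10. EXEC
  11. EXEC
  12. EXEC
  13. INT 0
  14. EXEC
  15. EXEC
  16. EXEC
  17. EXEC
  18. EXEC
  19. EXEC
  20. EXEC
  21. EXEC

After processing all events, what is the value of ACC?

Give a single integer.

Event 1 (INT 0): INT 0 arrives: push (MAIN, PC=0), enter IRQ0 at PC=0 (depth now 1)
Event 2 (INT 1): INT 1 arrives: push (IRQ0, PC=0), enter IRQ1 at PC=0 (depth now 2)
Event 3 (EXEC): [IRQ1] PC=0: DEC 1 -> ACC=-1
Event 4 (EXEC): [IRQ1] PC=1: IRET -> resume IRQ0 at PC=0 (depth now 1)
Event 5 (EXEC): [IRQ0] PC=0: DEC 2 -> ACC=-3
Event 6 (INT 0): INT 0 arrives: push (IRQ0, PC=1), enter IRQ0 at PC=0 (depth now 2)
Event 7 (EXEC): [IRQ0] PC=0: DEC 2 -> ACC=-5
Event 8 (EXEC): [IRQ0] PC=1: INC 3 -> ACC=-2
Event 9 (EXEC): [IRQ0] PC=2: IRET -> resume IRQ0 at PC=1 (depth now 1)
Event 10 (EXEC): [IRQ0] PC=1: INC 3 -> ACC=1
Event 11 (EXEC): [IRQ0] PC=2: IRET -> resume MAIN at PC=0 (depth now 0)
Event 12 (EXEC): [MAIN] PC=0: DEC 5 -> ACC=-4
Event 13 (INT 0): INT 0 arrives: push (MAIN, PC=1), enter IRQ0 at PC=0 (depth now 1)
Event 14 (EXEC): [IRQ0] PC=0: DEC 2 -> ACC=-6
Event 15 (EXEC): [IRQ0] PC=1: INC 3 -> ACC=-3
Event 16 (EXEC): [IRQ0] PC=2: IRET -> resume MAIN at PC=1 (depth now 0)
Event 17 (EXEC): [MAIN] PC=1: NOP
Event 18 (EXEC): [MAIN] PC=2: INC 4 -> ACC=1
Event 19 (EXEC): [MAIN] PC=3: NOP
Event 20 (EXEC): [MAIN] PC=4: INC 1 -> ACC=2
Event 21 (EXEC): [MAIN] PC=5: HALT

Answer: 2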